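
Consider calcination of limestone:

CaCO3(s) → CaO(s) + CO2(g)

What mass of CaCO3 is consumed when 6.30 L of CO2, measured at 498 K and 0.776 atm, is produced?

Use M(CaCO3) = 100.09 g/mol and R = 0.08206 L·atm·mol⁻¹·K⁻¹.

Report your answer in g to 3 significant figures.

12.0 g

n(CO2) = PV/RT = (0.776 × 6.30) / (0.08206 × 498) = 0.1196 mol
n(CaCO3) = (1/1) × 0.1196 = 0.1196 mol
m(CaCO3) = 0.1196 × 100.09 = 11.97 g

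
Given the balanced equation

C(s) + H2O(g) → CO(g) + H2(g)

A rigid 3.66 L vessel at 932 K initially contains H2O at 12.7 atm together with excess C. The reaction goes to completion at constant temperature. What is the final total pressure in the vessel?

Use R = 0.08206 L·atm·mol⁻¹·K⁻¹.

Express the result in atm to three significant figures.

Since T and V are fixed, P_final/P_initial = n_final/n_initial = 2/1.
P_final = (2/1) × 12.7 = 25.40 atm

25.4 atm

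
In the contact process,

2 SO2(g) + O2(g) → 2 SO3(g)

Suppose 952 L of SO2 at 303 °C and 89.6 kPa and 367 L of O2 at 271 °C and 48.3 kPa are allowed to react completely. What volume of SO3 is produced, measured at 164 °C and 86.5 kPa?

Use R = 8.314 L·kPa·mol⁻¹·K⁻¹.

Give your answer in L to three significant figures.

329 L

n(SO2) = PV/RT = (89.6 × 952) / (8.314 × 576.15) = 17.81 mol
n(O2) = PV/RT = (48.3 × 367) / (8.314 × 544.15) = 3.918 mol
For 17.81 mol SO2, stoichiometry requires (1/2) × 17.81 = 8.905 mol O2; 3.918 mol is available, so O2 is limiting.
n(SO3) = (2/1) × 3.918 = 7.836 mol
V(SO3) = nRT/P = 7.836 × 8.314 × 437.15 / 86.5 = 329.2 L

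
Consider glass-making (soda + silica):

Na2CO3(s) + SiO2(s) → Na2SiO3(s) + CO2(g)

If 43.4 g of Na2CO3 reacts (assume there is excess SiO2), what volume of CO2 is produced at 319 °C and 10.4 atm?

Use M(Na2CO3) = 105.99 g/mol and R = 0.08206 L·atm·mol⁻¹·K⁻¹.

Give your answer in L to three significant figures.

1.91 L

n(Na2CO3) = 43.40 / 105.99 = 0.4095 mol
n(CO2) = (1/1) × 0.4095 = 0.4095 mol
V = nRT/P = 0.4095 × 0.08206 × 592.15 / 10.4 = 1.913 L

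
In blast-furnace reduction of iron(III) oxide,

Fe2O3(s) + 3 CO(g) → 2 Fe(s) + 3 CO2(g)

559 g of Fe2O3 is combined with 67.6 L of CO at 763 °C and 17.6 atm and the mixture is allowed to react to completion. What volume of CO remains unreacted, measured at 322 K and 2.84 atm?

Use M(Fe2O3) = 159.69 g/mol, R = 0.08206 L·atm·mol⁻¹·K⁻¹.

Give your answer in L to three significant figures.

n(Fe2O3) = 559 / 159.69 = 3.501 mol
n(CO) = PV/RT = (17.6 × 67.6) / (0.08206 × 1036.15) = 13.99 mol
For 3.501 mol Fe2O3, stoichiometry requires (3/1) × 3.501 = 10.50 mol CO; 13.99 mol is available, so Fe2O3 is limiting.
n(CO) consumed = (3/1) × 3.501 = 10.50 mol; remaining = 13.99 − 10.50 = 3.490 mol
V(CO) = nRT/P = 3.490 × 0.08206 × 322 / 2.84 = 32.47 L

32.5 L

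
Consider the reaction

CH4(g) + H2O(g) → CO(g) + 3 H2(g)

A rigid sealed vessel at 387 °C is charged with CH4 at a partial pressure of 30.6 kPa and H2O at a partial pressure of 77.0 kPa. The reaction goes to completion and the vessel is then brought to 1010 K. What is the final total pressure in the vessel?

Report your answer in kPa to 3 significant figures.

258 kPa

Because the vessel is rigid and T is held at 387 °C, work the stoichiometry in partial pressures (P_i = n_iRT/V).
P(H2O) required for 30.6 kPa of CH4 = (1/1) × 30.6 = 30.60 kPa; available 77.0 kPa, so CH4 is limiting.
P(H2O) remaining = 77.0 − (1/1) × 30.6 = 46.40 kPa
P(gaseous products) = (1+3)/1 × 30.6 = 122.4 kPa
P_total at 387 °C = 46.40 + 122.4 = 168.8 kPa
Scaling to 1010 K: P = 168.8 × 1010/660.15 = 258.3 kPa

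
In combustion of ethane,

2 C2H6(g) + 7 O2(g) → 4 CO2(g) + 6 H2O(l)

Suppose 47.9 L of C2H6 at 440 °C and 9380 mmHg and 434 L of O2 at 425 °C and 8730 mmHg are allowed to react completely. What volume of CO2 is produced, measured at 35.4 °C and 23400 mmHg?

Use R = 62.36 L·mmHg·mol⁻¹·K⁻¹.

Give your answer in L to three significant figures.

16.6 L

n(C2H6) = PV/RT = (9380 × 47.9) / (62.36 × 713.15) = 10.10 mol
n(O2) = PV/RT = (8730 × 434) / (62.36 × 698.15) = 87.03 mol
For 10.10 mol C2H6, stoichiometry requires (7/2) × 10.10 = 35.35 mol O2; 87.03 mol is available, so C2H6 is limiting.
n(CO2) = (4/2) × 10.10 = 20.20 mol
V(CO2) = nRT/P = 20.20 × 62.36 × 308.55 / 23400 = 16.61 L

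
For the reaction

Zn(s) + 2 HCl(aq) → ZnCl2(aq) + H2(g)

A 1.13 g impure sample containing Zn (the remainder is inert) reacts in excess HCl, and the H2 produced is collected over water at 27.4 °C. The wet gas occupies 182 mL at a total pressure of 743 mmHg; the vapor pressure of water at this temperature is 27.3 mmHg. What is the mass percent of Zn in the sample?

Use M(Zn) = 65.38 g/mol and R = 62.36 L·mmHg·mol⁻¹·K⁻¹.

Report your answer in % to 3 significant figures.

P(H2) = 743 − 27.3 = 715.7 mmHg
n(H2) = PV/RT = (715.7 × 0.1820) / (62.36 × 300.55) = 0.006950 mol
n(Zn) = (1/1) × 0.006950 = 0.006950 mol
m(Zn) = 0.006950 × 65.38 = 0.4544 g
%Zn = 0.4544 / 1.13 × 100 = 40.21%

40.2 %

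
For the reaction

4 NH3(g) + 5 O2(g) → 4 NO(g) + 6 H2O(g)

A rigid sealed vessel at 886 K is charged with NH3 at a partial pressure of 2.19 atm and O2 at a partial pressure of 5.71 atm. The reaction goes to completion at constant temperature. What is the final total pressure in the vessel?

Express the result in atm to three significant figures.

8.45 atm

With V and T fixed, P_i ∝ n_i, so the mole ratios apply directly to partial pressures at 886 K.
P(O2) required for 2.19 atm of NH3 = (5/4) × 2.19 = 2.737 atm; available 5.71 atm, so NH3 is limiting.
P(O2) remaining = 5.71 − (5/4) × 2.19 = 2.973 atm
P(gaseous products) = (4+6)/4 × 2.19 = 5.475 atm
P_total at 886 K = 2.973 + 5.475 = 8.448 atm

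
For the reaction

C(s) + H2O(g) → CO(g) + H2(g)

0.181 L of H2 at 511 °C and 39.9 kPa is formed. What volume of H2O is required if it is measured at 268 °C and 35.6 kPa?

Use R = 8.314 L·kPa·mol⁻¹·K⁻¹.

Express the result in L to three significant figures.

n(H2) = PV/RT = (39.9 × 0.181) / (8.314 × 784.15) = 0.001108 mol
n(H2O) = (1/1) × 0.001108 = 0.001108 mol
V = nRT/P = 0.001108 × 8.314 × 541.15 / 35.6 = 0.1400 L

0.140 L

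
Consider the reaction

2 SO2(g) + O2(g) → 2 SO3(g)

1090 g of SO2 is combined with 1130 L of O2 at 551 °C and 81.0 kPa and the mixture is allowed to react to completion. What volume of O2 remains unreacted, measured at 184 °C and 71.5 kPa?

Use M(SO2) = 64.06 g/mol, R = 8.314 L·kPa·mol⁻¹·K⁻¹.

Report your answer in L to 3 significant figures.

n(SO2) = 1090 / 64.06 = 17.02 mol
n(O2) = PV/RT = (81.0 × 1130) / (8.314 × 824.15) = 13.36 mol
For 17.02 mol SO2, stoichiometry requires (1/2) × 17.02 = 8.510 mol O2; 13.36 mol is available, so SO2 is limiting.
n(O2) consumed = (1/2) × 17.02 = 8.510 mol; remaining = 13.36 − 8.510 = 4.850 mol
V(O2) = nRT/P = 4.850 × 8.314 × 457.15 / 71.5 = 257.8 L

258 L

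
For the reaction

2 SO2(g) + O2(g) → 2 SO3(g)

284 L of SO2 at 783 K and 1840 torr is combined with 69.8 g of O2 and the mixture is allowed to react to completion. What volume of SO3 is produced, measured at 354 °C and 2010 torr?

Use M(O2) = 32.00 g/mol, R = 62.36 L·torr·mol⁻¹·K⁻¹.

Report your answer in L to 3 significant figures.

n(SO2) = PV/RT = (1840 × 284) / (62.36 × 783) = 10.70 mol
n(O2) = 69.8 / 32.00 = 2.181 mol
For 10.70 mol SO2, stoichiometry requires (1/2) × 10.70 = 5.350 mol O2; 2.181 mol is available, so O2 is limiting.
n(SO3) = (2/1) × 2.181 = 4.362 mol
V(SO3) = nRT/P = 4.362 × 62.36 × 627.15 / 2010 = 84.87 L

84.9 L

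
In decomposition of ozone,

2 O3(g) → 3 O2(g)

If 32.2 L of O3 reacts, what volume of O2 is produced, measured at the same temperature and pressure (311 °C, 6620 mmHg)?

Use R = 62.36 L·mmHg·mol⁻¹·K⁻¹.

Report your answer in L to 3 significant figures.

At constant T and P, gas volumes are in the mole ratio: V(O2) = (3/2) × 32.2 = 48.30 L

48.3 L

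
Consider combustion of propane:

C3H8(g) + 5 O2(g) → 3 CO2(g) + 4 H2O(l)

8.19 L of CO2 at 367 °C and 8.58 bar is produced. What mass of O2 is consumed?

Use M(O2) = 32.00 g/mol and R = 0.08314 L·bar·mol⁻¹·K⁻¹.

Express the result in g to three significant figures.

n(CO2) = PV/RT = (8.58 × 8.19) / (0.08314 × 640.15) = 1.320 mol
n(O2) = (5/3) × 1.320 = 2.200 mol
m(O2) = 2.200 × 32.00 = 70.40 g

70.4 g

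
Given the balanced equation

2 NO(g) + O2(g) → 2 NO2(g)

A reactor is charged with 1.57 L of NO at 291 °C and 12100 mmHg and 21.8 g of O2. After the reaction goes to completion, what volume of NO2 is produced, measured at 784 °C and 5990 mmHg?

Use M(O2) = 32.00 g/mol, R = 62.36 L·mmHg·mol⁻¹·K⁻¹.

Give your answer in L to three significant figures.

5.94 L

n(NO) = PV/RT = (12100 × 1.57) / (62.36 × 564.15) = 0.5400 mol
n(O2) = 21.8 / 32.00 = 0.6813 mol
For 0.5400 mol NO, stoichiometry requires (1/2) × 0.5400 = 0.2700 mol O2; 0.6813 mol is available, so NO is limiting.
n(NO2) = (2/2) × 0.5400 = 0.5400 mol
V(NO2) = nRT/P = 0.5400 × 62.36 × 1057.15 / 5990 = 5.943 L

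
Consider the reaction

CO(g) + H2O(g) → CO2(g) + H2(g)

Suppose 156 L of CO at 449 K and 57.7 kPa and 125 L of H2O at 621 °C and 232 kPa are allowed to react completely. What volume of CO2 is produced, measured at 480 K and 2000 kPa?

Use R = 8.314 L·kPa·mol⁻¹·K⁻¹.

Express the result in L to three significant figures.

4.81 L

n(CO) = PV/RT = (57.7 × 156) / (8.314 × 449) = 2.411 mol
n(H2O) = PV/RT = (232 × 125) / (8.314 × 894.15) = 3.901 mol
For 2.411 mol CO, stoichiometry requires (1/1) × 2.411 = 2.411 mol H2O; 3.901 mol is available, so CO is limiting.
n(CO2) = (1/1) × 2.411 = 2.411 mol
V(CO2) = nRT/P = 2.411 × 8.314 × 480 / 2000 = 4.811 L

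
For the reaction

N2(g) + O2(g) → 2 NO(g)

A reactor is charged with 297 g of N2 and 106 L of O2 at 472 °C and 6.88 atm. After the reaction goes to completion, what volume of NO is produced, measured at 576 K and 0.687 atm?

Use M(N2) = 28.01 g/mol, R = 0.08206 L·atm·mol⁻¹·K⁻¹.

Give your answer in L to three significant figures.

n(N2) = 297 / 28.01 = 10.60 mol
n(O2) = PV/RT = (6.88 × 106) / (0.08206 × 745.15) = 11.93 mol
For 10.60 mol N2, stoichiometry requires (1/1) × 10.60 = 10.60 mol O2; 11.93 mol is available, so N2 is limiting.
n(NO) = (2/1) × 10.60 = 21.20 mol
V(NO) = nRT/P = 21.20 × 0.08206 × 576 / 0.687 = 1459 L

1460 L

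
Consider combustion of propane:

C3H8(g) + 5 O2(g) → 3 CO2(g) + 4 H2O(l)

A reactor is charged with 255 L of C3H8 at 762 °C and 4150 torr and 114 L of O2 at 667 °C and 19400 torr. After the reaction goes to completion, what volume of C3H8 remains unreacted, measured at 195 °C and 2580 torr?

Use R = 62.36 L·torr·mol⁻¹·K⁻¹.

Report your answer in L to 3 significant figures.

n(C3H8) = PV/RT = (4150 × 255) / (62.36 × 1035.15) = 16.39 mol
n(O2) = PV/RT = (19400 × 114) / (62.36 × 940.15) = 37.72 mol
For 16.39 mol C3H8, stoichiometry requires (5/1) × 16.39 = 81.95 mol O2; 37.72 mol is available, so O2 is limiting.
n(C3H8) consumed = (1/5) × 37.72 = 7.544 mol; remaining = 16.39 − 7.544 = 8.846 mol
V(C3H8) = nRT/P = 8.846 × 62.36 × 468.15 / 2580 = 100.1 L

100 L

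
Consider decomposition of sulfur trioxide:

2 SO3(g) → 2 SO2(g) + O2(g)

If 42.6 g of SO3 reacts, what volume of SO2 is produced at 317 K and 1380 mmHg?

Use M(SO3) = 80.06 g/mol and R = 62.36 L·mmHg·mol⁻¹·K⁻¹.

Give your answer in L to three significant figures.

7.62 L

n(SO3) = 42.60 / 80.06 = 0.5321 mol
n(SO2) = (2/2) × 0.5321 = 0.5321 mol
V = nRT/P = 0.5321 × 62.36 × 317 / 1380 = 7.622 L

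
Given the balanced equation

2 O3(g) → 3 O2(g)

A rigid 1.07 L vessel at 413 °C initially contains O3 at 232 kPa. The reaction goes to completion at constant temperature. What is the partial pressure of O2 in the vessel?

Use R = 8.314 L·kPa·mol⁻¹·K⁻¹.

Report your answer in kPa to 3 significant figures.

348 kPa

n(O3)₀ = PV/RT = (232 × 1.07) / (8.314 × 686.15) = 0.04352 mol
n(O2) = (3/2) × 0.04352 = 0.06528 mol
P(O2) = nRT/V = 0.06528 × 8.314 × 686.15 / 1.07 = 348.0 kPa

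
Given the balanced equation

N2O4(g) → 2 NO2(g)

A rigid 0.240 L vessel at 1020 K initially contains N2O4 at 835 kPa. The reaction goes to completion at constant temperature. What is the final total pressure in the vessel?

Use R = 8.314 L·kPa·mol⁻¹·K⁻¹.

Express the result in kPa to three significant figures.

Since T and V are fixed, P_final/P_initial = n_final/n_initial = 2/1.
P_final = (2/1) × 835 = 1670 kPa

1670 kPa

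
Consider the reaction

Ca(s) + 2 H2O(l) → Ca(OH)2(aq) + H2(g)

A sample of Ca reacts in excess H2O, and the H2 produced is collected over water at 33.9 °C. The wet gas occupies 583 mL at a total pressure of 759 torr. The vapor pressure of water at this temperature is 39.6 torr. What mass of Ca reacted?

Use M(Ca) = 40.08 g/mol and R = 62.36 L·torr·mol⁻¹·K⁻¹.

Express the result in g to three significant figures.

0.878 g

P(H2) = 759 − 39.6 = 719.4 torr
n(H2) = PV/RT = (719.4 × 0.5830) / (62.36 × 307.05) = 0.02190 mol
n(Ca) = (1/1) × 0.02190 = 0.02190 mol
m(Ca) = 0.02190 × 40.08 = 0.8778 g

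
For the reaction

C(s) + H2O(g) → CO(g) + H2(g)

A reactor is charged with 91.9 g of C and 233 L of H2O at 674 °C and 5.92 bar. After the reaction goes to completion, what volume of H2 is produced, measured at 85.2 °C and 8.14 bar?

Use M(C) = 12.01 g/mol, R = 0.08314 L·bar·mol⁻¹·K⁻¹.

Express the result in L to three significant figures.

28.0 L

n(C) = 91.9 / 12.01 = 7.652 mol
n(H2O) = PV/RT = (5.92 × 233) / (0.08314 × 947.15) = 17.52 mol
For 7.652 mol C, stoichiometry requires (1/1) × 7.652 = 7.652 mol H2O; 17.52 mol is available, so C is limiting.
n(H2) = (1/1) × 7.652 = 7.652 mol
V(H2) = nRT/P = 7.652 × 0.08314 × 358.35 / 8.14 = 28.01 L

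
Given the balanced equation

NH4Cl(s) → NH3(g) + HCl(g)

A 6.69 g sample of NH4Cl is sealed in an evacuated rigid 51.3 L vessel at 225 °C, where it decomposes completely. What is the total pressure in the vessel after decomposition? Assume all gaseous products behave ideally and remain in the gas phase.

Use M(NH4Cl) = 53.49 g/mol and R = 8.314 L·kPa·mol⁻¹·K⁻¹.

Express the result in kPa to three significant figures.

n(NH4Cl) = 6.69 / 53.49 = 0.1251 mol
n(gas produced) = (2/1) × 0.1251 = 0.2502 mol
P = nRT/V = 0.2502 × 8.314 × 498.15 / 51.3 = 20.20 kPa

20.2 kPa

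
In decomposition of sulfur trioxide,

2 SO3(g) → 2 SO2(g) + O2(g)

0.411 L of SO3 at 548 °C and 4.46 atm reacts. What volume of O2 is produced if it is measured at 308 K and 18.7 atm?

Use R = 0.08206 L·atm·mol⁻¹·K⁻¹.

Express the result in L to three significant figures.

n(SO3) = PV/RT = (4.46 × 0.411) / (0.08206 × 821.15) = 0.02720 mol
n(O2) = (1/2) × 0.02720 = 0.01360 mol
V = nRT/P = 0.01360 × 0.08206 × 308 / 18.7 = 0.01838 L

0.0184 L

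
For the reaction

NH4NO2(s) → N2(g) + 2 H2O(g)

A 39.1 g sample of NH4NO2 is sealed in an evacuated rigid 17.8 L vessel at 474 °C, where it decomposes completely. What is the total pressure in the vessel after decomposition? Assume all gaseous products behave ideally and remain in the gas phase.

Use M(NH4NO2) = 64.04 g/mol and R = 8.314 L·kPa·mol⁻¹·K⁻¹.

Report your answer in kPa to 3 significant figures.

n(NH4NO2) = 39.1 / 64.04 = 0.6106 mol
n(gas produced) = (3/1) × 0.6106 = 1.832 mol
P = nRT/V = 1.832 × 8.314 × 747.15 / 17.8 = 639.3 kPa

639 kPa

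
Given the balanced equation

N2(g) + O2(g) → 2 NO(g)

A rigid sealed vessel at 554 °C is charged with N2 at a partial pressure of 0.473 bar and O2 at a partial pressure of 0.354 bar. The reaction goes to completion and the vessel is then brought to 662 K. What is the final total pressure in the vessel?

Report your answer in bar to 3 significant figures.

0.662 bar

At constant V, partial pressures at 554 °C are proportional to moles, so apply stoichiometry directly to pressures.
P(O2) required for 0.473 bar of N2 = (1/1) × 0.473 = 0.4730 bar; available 0.354 bar, so O2 is limiting.
P(N2) remaining = 0.473 − (1/1) × 0.354 = 0.1190 bar
P(gaseous products) = (2)/1 × 0.354 = 0.7080 bar
P_total at 554 °C = 0.1190 + 0.7080 = 0.8270 bar
Scaling to 662 K: P = 0.8270 × 662/827.15 = 0.6619 bar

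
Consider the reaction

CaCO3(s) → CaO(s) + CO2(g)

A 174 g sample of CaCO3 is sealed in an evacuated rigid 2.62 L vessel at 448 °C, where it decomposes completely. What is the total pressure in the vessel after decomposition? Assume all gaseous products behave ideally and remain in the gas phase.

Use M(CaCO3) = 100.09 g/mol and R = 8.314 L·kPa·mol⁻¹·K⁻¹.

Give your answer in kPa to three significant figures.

3980 kPa

n(CaCO3) = 174 / 100.09 = 1.738 mol
n(gas produced) = (1/1) × 1.738 = 1.738 mol
P = nRT/V = 1.738 × 8.314 × 721.15 / 2.62 = 3977 kPa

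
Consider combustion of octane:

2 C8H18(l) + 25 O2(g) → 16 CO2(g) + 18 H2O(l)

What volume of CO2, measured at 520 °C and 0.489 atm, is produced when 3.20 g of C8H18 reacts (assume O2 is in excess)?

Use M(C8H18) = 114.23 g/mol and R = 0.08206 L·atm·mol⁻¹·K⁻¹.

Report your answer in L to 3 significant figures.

n(C8H18) = 3.200 / 114.23 = 0.02801 mol
n(CO2) = (16/2) × 0.02801 = 0.2241 mol
V = nRT/P = 0.2241 × 0.08206 × 793.15 / 0.489 = 29.83 L

29.8 L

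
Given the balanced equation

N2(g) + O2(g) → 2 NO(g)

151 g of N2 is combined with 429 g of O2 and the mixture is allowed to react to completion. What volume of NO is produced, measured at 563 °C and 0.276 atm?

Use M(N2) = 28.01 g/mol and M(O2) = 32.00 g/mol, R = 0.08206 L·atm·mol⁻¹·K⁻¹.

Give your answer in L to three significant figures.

n(N2) = 151 / 28.01 = 5.391 mol
n(O2) = 429 / 32.00 = 13.41 mol
For 5.391 mol N2, stoichiometry requires (1/1) × 5.391 = 5.391 mol O2; 13.41 mol is available, so N2 is limiting.
n(NO) = (2/1) × 5.391 = 10.78 mol
V(NO) = nRT/P = 10.78 × 0.08206 × 836.15 / 0.276 = 2680 L

2680 L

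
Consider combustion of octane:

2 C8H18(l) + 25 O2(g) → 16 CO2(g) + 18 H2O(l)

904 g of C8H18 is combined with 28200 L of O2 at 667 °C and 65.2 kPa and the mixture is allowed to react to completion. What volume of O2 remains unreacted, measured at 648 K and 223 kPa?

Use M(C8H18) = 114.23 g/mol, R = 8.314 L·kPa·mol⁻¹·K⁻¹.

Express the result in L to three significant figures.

3290 L

n(C8H18) = 904 / 114.23 = 7.914 mol
n(O2) = PV/RT = (65.2 × 28200) / (8.314 × 940.15) = 235.2 mol
For 7.914 mol C8H18, stoichiometry requires (25/2) × 7.914 = 98.92 mol O2; 235.2 mol is available, so C8H18 is limiting.
n(O2) consumed = (25/2) × 7.914 = 98.92 mol; remaining = 235.2 − 98.92 = 136.3 mol
V(O2) = nRT/P = 136.3 × 8.314 × 648 / 223 = 3293 L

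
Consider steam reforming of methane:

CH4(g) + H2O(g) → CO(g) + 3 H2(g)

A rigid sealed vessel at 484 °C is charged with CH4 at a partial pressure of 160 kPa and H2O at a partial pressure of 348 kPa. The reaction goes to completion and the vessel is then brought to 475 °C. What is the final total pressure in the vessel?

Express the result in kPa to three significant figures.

At constant V, partial pressures at 484 °C are proportional to moles, so apply stoichiometry directly to pressures.
P(H2O) required for 160 kPa of CH4 = (1/1) × 160 = 160.0 kPa; available 348 kPa, so CH4 is limiting.
P(H2O) remaining = 348 − (1/1) × 160 = 188.0 kPa
P(gaseous products) = (1+3)/1 × 160 = 640.0 kPa
P_total at 484 °C = 188.0 + 640.0 = 828.0 kPa
Scaling to 475 °C: P = 828.0 × 748.15/757.15 = 818.2 kPa

818 kPa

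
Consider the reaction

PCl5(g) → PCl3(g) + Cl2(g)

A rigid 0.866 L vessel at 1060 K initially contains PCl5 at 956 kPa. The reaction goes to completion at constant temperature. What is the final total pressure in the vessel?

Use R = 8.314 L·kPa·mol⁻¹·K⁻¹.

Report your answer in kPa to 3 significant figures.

Since T and V are fixed, P_final/P_initial = n_final/n_initial = 2/1.
P_final = (2/1) × 956 = 1912 kPa

1910 kPa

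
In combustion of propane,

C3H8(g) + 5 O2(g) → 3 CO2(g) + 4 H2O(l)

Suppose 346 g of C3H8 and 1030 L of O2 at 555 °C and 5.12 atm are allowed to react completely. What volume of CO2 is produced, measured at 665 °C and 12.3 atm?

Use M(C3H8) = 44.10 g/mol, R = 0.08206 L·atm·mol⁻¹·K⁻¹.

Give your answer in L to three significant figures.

147 L

n(C3H8) = 346 / 44.10 = 7.846 mol
n(O2) = PV/RT = (5.12 × 1030) / (0.08206 × 828.15) = 77.60 mol
For 7.846 mol C3H8, stoichiometry requires (5/1) × 7.846 = 39.23 mol O2; 77.60 mol is available, so C3H8 is limiting.
n(CO2) = (3/1) × 7.846 = 23.54 mol
V(CO2) = nRT/P = 23.54 × 0.08206 × 938.15 / 12.3 = 147.3 L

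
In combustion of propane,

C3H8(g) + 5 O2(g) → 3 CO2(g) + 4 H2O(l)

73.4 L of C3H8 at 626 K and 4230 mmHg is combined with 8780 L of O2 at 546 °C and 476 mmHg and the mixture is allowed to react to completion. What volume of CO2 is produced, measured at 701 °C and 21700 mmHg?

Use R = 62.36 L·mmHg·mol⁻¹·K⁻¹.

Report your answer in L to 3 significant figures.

n(C3H8) = PV/RT = (4230 × 73.4) / (62.36 × 626) = 7.953 mol
n(O2) = PV/RT = (476 × 8780) / (62.36 × 819.15) = 81.81 mol
For 7.953 mol C3H8, stoichiometry requires (5/1) × 7.953 = 39.77 mol O2; 81.81 mol is available, so C3H8 is limiting.
n(CO2) = (3/1) × 7.953 = 23.86 mol
V(CO2) = nRT/P = 23.86 × 62.36 × 974.15 / 21700 = 66.79 L

66.8 L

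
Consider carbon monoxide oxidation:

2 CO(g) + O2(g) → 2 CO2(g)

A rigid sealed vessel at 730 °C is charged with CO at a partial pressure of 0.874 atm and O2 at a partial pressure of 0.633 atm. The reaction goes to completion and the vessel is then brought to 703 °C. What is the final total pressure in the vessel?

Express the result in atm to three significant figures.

At constant V, partial pressures at 730 °C are proportional to moles, so apply stoichiometry directly to pressures.
P(O2) required for 0.874 atm of CO = (1/2) × 0.874 = 0.4370 atm; available 0.633 atm, so CO is limiting.
P(O2) remaining = 0.633 − (1/2) × 0.874 = 0.1960 atm
P(gaseous products) = (2)/2 × 0.874 = 0.8740 atm
P_total at 730 °C = 0.1960 + 0.8740 = 1.070 atm
Scaling to 703 °C: P = 1.070 × 976.15/1003.15 = 1.041 atm

1.04 atm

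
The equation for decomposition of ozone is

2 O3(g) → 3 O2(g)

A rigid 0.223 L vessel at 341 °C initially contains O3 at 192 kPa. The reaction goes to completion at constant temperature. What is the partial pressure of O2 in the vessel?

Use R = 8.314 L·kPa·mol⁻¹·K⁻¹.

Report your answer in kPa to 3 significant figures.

288 kPa

n(O3)₀ = PV/RT = (192 × 0.223) / (8.314 × 614.15) = 0.008385 mol
n(O2) = (3/2) × 0.008385 = 0.01258 mol
P(O2) = nRT/V = 0.01258 × 8.314 × 614.15 / 0.223 = 288.0 kPa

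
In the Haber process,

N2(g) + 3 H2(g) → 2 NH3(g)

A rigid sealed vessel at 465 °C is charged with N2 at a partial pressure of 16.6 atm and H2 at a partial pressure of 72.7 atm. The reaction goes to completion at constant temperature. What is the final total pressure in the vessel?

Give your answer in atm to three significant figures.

56.1 atm

With V and T fixed, P_i ∝ n_i, so the mole ratios apply directly to partial pressures at 465 °C.
P(H2) required for 16.6 atm of N2 = (3/1) × 16.6 = 49.80 atm; available 72.7 atm, so N2 is limiting.
P(H2) remaining = 72.7 − (3/1) × 16.6 = 22.90 atm
P(gaseous products) = (2)/1 × 16.6 = 33.20 atm
P_total at 465 °C = 22.90 + 33.20 = 56.10 atm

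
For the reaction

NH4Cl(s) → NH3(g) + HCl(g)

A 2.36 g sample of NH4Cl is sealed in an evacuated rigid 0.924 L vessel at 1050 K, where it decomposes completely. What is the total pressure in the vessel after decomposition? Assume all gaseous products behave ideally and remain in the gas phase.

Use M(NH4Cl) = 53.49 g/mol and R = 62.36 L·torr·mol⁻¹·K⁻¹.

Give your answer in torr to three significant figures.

n(NH4Cl) = 2.36 / 53.49 = 0.04412 mol
n(gas produced) = (2/1) × 0.04412 = 0.08824 mol
P = nRT/V = 0.08824 × 62.36 × 1050 / 0.924 = 6253 torr

6250 torr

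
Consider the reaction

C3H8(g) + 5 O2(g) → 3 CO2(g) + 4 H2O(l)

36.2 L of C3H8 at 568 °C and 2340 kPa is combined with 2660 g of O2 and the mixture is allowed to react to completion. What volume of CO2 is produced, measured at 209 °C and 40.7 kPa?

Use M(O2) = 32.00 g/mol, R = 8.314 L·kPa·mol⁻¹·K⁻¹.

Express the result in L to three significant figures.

3580 L

n(C3H8) = PV/RT = (2340 × 36.2) / (8.314 × 841.15) = 12.11 mol
n(O2) = 2660 / 32.00 = 83.12 mol
For 12.11 mol C3H8, stoichiometry requires (5/1) × 12.11 = 60.55 mol O2; 83.12 mol is available, so C3H8 is limiting.
n(CO2) = (3/1) × 12.11 = 36.33 mol
V(CO2) = nRT/P = 36.33 × 8.314 × 482.15 / 40.7 = 3578 L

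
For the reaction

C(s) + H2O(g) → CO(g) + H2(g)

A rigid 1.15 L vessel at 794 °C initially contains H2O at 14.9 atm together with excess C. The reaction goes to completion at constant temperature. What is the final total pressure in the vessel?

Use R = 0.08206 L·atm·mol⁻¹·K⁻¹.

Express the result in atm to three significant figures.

Rigid vessel, constant T ⇒ P scales with total gas moles (1 → 2).
P_final = (2/1) × 14.9 = 29.80 atm

29.8 atm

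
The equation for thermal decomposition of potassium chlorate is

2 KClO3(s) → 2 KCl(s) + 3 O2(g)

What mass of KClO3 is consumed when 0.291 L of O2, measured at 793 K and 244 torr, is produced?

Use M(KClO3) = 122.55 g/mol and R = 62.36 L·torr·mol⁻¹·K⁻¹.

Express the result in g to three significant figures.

0.117 g

n(O2) = PV/RT = (244 × 0.291) / (62.36 × 793) = 0.001436 mol
n(KClO3) = (2/3) × 0.001436 = 0.0009573 mol
m(KClO3) = 0.0009573 × 122.55 = 0.1173 g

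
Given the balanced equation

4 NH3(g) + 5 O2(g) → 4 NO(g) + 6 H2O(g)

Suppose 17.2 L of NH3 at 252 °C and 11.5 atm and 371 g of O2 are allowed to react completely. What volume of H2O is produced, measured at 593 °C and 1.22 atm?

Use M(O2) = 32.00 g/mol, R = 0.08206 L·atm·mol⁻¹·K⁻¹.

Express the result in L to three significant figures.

401 L

n(NH3) = PV/RT = (11.5 × 17.2) / (0.08206 × 525.15) = 4.590 mol
n(O2) = 371 / 32.00 = 11.59 mol
For 4.590 mol NH3, stoichiometry requires (5/4) × 4.590 = 5.737 mol O2; 11.59 mol is available, so NH3 is limiting.
n(H2O) = (6/4) × 4.590 = 6.885 mol
V(H2O) = nRT/P = 6.885 × 0.08206 × 866.15 / 1.22 = 401.1 L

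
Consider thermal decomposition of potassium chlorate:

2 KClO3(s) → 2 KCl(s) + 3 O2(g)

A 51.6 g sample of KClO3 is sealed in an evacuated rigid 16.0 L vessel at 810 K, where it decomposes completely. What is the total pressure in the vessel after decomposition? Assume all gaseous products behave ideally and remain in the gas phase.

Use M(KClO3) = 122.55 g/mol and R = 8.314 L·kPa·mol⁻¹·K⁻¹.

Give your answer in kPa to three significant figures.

n(KClO3) = 51.6 / 122.55 = 0.4211 mol
n(gas produced) = (3/2) × 0.4211 = 0.6316 mol
P = nRT/V = 0.6316 × 8.314 × 810 / 16.0 = 265.8 kPa

266 kPa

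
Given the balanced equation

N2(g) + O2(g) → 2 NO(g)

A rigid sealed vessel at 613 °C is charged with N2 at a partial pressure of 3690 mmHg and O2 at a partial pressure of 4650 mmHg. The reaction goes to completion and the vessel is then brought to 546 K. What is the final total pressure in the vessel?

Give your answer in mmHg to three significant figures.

5140 mmHg

With V and T fixed, P_i ∝ n_i, so the mole ratios apply directly to partial pressures at 613 °C.
P(O2) required for 3690 mmHg of N2 = (1/1) × 3690 = 3690 mmHg; available 4650 mmHg, so N2 is limiting.
P(O2) remaining = 4650 − (1/1) × 3690 = 960.0 mmHg
P(gaseous products) = (2)/1 × 3690 = 7380 mmHg
P_total at 613 °C = 960.0 + 7380 = 8340 mmHg
Scaling to 546 K: P = 8340 × 546/886.15 = 5139 mmHg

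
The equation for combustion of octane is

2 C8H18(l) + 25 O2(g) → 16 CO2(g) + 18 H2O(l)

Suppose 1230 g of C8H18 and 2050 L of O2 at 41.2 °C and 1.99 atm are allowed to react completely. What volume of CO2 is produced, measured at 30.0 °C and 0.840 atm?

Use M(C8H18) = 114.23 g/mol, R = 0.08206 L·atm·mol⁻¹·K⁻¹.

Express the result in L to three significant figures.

n(C8H18) = 1230 / 114.23 = 10.77 mol
n(O2) = PV/RT = (1.99 × 2050) / (0.08206 × 314.35) = 158.1 mol
For 10.77 mol C8H18, stoichiometry requires (25/2) × 10.77 = 134.6 mol O2; 158.1 mol is available, so C8H18 is limiting.
n(CO2) = (16/2) × 10.77 = 86.16 mol
V(CO2) = nRT/P = 86.16 × 0.08206 × 303.15 / 0.840 = 2552 L

2550 L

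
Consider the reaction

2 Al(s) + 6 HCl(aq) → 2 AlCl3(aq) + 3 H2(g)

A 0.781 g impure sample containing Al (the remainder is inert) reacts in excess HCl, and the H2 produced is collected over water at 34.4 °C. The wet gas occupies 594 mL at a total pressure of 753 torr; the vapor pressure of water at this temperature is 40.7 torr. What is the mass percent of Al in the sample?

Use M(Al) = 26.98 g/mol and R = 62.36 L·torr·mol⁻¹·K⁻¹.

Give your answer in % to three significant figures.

P(H2) = 753 − 40.7 = 712.3 torr
n(H2) = PV/RT = (712.3 × 0.5940) / (62.36 × 307.55) = 0.02206 mol
n(Al) = (2/3) × 0.02206 = 0.01471 mol
m(Al) = 0.01471 × 26.98 = 0.3969 g
%Al = 0.3969 / 0.781 × 100 = 50.82%

50.8 %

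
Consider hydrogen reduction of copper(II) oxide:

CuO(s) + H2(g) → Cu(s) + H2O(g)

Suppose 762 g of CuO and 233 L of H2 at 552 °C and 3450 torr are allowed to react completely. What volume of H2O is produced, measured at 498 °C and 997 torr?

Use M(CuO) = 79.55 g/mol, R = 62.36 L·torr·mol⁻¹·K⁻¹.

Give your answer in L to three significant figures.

462 L

n(CuO) = 762 / 79.55 = 9.579 mol
n(H2) = PV/RT = (3450 × 233) / (62.36 × 825.15) = 15.62 mol
For 9.579 mol CuO, stoichiometry requires (1/1) × 9.579 = 9.579 mol H2; 15.62 mol is available, so CuO is limiting.
n(H2O) = (1/1) × 9.579 = 9.579 mol
V(H2O) = nRT/P = 9.579 × 62.36 × 771.15 / 997 = 462.0 L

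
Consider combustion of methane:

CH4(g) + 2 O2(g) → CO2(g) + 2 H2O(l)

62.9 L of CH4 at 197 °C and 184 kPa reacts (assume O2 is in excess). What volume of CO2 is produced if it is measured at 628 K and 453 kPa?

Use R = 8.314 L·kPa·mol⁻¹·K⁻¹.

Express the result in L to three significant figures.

34.1 L

n(CH4) = PV/RT = (184 × 62.9) / (8.314 × 470.15) = 2.961 mol
n(CO2) = (1/1) × 2.961 = 2.961 mol
V = nRT/P = 2.961 × 8.314 × 628 / 453 = 34.13 L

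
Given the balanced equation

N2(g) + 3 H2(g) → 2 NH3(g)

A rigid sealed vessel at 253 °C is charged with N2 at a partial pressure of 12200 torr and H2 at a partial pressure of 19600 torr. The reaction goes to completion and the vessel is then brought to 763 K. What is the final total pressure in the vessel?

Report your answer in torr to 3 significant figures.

27200 torr

Because the vessel is rigid and T is held at 253 °C, work the stoichiometry in partial pressures (P_i = n_iRT/V).
P(H2) required for 12200 torr of N2 = (3/1) × 12200 = 36600 torr; available 19600 torr, so H2 is limiting.
P(N2) remaining = 12200 − (1/3) × 19600 = 5667 torr
P(gaseous products) = (2)/3 × 19600 = 13070 torr
P_total at 253 °C = 5667 + 13070 = 18740 torr
Scaling to 763 K: P = 18740 × 763/526.15 = 27180 torr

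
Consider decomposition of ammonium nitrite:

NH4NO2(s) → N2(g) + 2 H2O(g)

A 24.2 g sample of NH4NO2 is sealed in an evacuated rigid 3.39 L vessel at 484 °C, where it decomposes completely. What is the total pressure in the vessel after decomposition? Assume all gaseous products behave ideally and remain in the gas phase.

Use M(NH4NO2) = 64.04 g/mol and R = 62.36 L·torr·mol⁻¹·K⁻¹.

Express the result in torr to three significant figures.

n(NH4NO2) = 24.2 / 64.04 = 0.3779 mol
n(gas produced) = (3/1) × 0.3779 = 1.134 mol
P = nRT/V = 1.134 × 62.36 × 757.15 / 3.39 = 15790 torr

15800 torr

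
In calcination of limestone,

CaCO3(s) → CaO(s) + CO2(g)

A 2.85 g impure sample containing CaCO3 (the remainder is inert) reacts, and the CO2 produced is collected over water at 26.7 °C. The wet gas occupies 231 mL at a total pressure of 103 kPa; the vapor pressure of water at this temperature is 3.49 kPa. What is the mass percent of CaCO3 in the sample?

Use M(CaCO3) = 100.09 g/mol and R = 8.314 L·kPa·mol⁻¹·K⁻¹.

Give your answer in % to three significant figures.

32.4 %

P(CO2) = 103 − 3.49 = 99.51 kPa
n(CO2) = PV/RT = (99.51 × 0.2310) / (8.314 × 299.85) = 0.009221 mol
n(CaCO3) = (1/1) × 0.009221 = 0.009221 mol
m(CaCO3) = 0.009221 × 100.09 = 0.9229 g
%CaCO3 = 0.9229 / 2.85 × 100 = 32.38%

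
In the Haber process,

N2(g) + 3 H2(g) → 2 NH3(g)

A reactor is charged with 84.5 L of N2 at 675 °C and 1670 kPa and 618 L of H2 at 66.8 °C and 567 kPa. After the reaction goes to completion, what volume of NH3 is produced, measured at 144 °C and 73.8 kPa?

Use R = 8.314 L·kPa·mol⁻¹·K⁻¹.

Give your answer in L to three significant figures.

n(N2) = PV/RT = (1670 × 84.5) / (8.314 × 948.15) = 17.90 mol
n(H2) = PV/RT = (567 × 618) / (8.314 × 339.95) = 124.0 mol
For 17.90 mol N2, stoichiometry requires (3/1) × 17.90 = 53.70 mol H2; 124.0 mol is available, so N2 is limiting.
n(NH3) = (2/1) × 17.90 = 35.80 mol
V(NH3) = nRT/P = 35.80 × 8.314 × 417.15 / 73.8 = 1682 L

1680 L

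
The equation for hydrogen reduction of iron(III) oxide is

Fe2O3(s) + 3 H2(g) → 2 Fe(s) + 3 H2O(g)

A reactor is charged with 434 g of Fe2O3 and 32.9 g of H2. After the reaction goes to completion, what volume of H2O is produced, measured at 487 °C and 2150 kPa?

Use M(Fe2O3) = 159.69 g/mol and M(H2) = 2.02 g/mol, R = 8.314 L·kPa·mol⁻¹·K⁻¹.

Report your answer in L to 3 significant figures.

n(Fe2O3) = 434 / 159.69 = 2.718 mol
n(H2) = 32.9 / 2.02 = 16.29 mol
For 2.718 mol Fe2O3, stoichiometry requires (3/1) × 2.718 = 8.154 mol H2; 16.29 mol is available, so Fe2O3 is limiting.
n(H2O) = (3/1) × 2.718 = 8.154 mol
V(H2O) = nRT/P = 8.154 × 8.314 × 760.15 / 2150 = 23.97 L

24.0 L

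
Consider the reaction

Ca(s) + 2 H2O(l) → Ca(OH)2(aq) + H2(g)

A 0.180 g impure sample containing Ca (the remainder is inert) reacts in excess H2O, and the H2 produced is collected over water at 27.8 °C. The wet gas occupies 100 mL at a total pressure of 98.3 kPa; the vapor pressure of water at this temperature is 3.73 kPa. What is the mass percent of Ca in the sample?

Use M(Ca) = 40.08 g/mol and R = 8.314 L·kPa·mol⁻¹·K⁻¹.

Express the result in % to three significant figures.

P(H2) = 98.3 − 3.73 = 94.57 kPa
n(H2) = PV/RT = (94.57 × 0.1000) / (8.314 × 300.95) = 0.003780 mol
n(Ca) = (1/1) × 0.003780 = 0.003780 mol
m(Ca) = 0.003780 × 40.08 = 0.1515 g
%Ca = 0.1515 / 0.180 × 100 = 84.17%

84.2 %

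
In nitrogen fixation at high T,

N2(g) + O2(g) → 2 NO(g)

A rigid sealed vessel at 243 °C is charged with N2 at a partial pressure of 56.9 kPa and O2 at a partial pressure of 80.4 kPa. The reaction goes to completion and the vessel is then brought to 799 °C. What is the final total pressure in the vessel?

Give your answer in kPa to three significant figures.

285 kPa

With V and T fixed, P_i ∝ n_i, so the mole ratios apply directly to partial pressures at 243 °C.
P(O2) required for 56.9 kPa of N2 = (1/1) × 56.9 = 56.90 kPa; available 80.4 kPa, so N2 is limiting.
P(O2) remaining = 80.4 − (1/1) × 56.9 = 23.50 kPa
P(gaseous products) = (2)/1 × 56.9 = 113.8 kPa
P_total at 243 °C = 23.50 + 113.8 = 137.3 kPa
Scaling to 799 °C: P = 137.3 × 1072.15/516.15 = 285.2 kPa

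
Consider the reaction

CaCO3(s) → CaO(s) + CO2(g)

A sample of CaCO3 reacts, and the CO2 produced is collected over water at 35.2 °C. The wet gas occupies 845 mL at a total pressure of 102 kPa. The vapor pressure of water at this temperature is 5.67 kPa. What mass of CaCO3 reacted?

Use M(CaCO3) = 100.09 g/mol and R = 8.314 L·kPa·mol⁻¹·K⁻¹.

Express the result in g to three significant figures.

3.18 g

P(CO2) = 102 − 5.67 = 96.33 kPa
n(CO2) = PV/RT = (96.33 × 0.8450) / (8.314 × 308.35) = 0.03175 mol
n(CaCO3) = (1/1) × 0.03175 = 0.03175 mol
m(CaCO3) = 0.03175 × 100.09 = 3.178 g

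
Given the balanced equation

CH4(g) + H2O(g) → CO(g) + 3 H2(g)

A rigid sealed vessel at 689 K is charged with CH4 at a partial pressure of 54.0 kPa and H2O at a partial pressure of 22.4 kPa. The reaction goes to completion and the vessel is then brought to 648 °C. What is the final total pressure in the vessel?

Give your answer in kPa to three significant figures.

162 kPa

Because the vessel is rigid and T is held at 689 K, work the stoichiometry in partial pressures (P_i = n_iRT/V).
P(H2O) required for 54.0 kPa of CH4 = (1/1) × 54.0 = 54.00 kPa; available 22.4 kPa, so H2O is limiting.
P(CH4) remaining = 54.0 − (1/1) × 22.4 = 31.60 kPa
P(gaseous products) = (1+3)/1 × 22.4 = 89.60 kPa
P_total at 689 K = 31.60 + 89.60 = 121.2 kPa
Scaling to 648 °C: P = 121.2 × 921.15/689 = 162.0 kPa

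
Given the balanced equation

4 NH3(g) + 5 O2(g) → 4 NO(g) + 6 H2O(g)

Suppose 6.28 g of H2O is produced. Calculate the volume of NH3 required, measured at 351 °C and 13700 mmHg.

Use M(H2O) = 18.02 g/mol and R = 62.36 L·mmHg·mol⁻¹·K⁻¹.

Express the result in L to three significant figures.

n(H2O) = 6.280 / 18.02 = 0.3485 mol
n(NH3) = (4/6) × 0.3485 = 0.2323 mol
V = nRT/P = 0.2323 × 62.36 × 624.15 / 13700 = 0.6600 L

0.660 L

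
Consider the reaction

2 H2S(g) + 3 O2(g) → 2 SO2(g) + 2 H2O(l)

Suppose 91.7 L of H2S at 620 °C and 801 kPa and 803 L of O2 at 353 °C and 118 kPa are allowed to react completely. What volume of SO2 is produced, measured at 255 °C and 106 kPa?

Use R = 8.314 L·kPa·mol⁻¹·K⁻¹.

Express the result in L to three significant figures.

n(H2S) = PV/RT = (801 × 91.7) / (8.314 × 893.15) = 9.892 mol
n(O2) = PV/RT = (118 × 803) / (8.314 × 626.15) = 18.20 mol
For 9.892 mol H2S, stoichiometry requires (3/2) × 9.892 = 14.84 mol O2; 18.20 mol is available, so H2S is limiting.
n(SO2) = (2/2) × 9.892 = 9.892 mol
V(SO2) = nRT/P = 9.892 × 8.314 × 528.15 / 106 = 409.8 L

410 L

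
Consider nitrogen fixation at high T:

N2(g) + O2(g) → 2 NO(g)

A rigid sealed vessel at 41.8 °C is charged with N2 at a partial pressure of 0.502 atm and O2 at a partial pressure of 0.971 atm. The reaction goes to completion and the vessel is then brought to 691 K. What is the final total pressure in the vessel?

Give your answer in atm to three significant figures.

At constant V, partial pressures at 41.8 °C are proportional to moles, so apply stoichiometry directly to pressures.
P(O2) required for 0.502 atm of N2 = (1/1) × 0.502 = 0.5020 atm; available 0.971 atm, so N2 is limiting.
P(O2) remaining = 0.971 − (1/1) × 0.502 = 0.4690 atm
P(gaseous products) = (2)/1 × 0.502 = 1.004 atm
P_total at 41.8 °C = 0.4690 + 1.004 = 1.473 atm
Scaling to 691 K: P = 1.473 × 691/314.95 = 3.232 atm

3.23 atm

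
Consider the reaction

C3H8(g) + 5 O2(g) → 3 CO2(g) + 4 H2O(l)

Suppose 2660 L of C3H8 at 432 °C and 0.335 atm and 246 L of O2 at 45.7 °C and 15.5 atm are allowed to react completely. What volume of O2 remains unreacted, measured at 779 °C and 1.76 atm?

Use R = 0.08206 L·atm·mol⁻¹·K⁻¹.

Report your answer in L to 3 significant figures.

3370 L

n(C3H8) = PV/RT = (0.335 × 2660) / (0.08206 × 705.15) = 15.40 mol
n(O2) = PV/RT = (15.5 × 246) / (0.08206 × 318.85) = 145.7 mol
For 15.40 mol C3H8, stoichiometry requires (5/1) × 15.40 = 77.00 mol O2; 145.7 mol is available, so C3H8 is limiting.
n(O2) consumed = (5/1) × 15.40 = 77.00 mol; remaining = 145.7 − 77.00 = 68.70 mol
V(O2) = nRT/P = 68.70 × 0.08206 × 1052.15 / 1.76 = 3370 L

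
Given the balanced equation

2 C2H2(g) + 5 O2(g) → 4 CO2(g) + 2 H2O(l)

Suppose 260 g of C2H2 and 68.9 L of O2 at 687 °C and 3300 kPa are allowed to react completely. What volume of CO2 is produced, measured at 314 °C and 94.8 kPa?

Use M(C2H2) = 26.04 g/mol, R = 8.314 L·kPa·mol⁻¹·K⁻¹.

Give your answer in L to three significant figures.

n(C2H2) = 260 / 26.04 = 9.985 mol
n(O2) = PV/RT = (3300 × 68.9) / (8.314 × 960.15) = 28.48 mol
For 9.985 mol C2H2, stoichiometry requires (5/2) × 9.985 = 24.96 mol O2; 28.48 mol is available, so C2H2 is limiting.
n(CO2) = (4/2) × 9.985 = 19.97 mol
V(CO2) = nRT/P = 19.97 × 8.314 × 587.15 / 94.8 = 1028 L

1030 L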